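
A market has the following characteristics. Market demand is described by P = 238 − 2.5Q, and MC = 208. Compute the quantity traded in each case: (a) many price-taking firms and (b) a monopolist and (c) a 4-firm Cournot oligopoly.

Competitive firms price at marginal cost: P = 208, giving Q = 12.
Monopoly sets MR = MC: 238 − 5Q = 208 ⇒ Q = 6, P = 238 − 2.5·6 = 223.
With 4 symmetric Cournot firms, each firm's FOC gives 238 − 12.5q = 208, so q = 2.4, Q = 4·2.4 = 9.6, and P = 214.

Competition: Q = 12; Monopoly: Q = 6; Cournot: Q = 9.6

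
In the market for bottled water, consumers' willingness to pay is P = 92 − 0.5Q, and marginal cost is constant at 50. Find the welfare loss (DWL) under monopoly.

DWL = 441

Under competition P = MC = 50, so Q = (92 − 50)/0.5 = 84.
A monopolist chooses Q where MR = MC. MR = 92 − Q; setting this equal to 50 gives Q = 42 and P = 71.
DWL is the triangle between Q = 42 and Q = 84: ½·(84 − 42)·(71 − 50) = 441.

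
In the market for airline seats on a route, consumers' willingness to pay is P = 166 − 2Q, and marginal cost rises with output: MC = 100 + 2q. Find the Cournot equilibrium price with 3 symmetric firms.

P = 126.4

Cournot with 3 identical firms: the symmetric best-response condition is 166 − 8q = 100 + 2q. Each firm produces q = 6.6, total output Q = 19.8, price P = 126.4.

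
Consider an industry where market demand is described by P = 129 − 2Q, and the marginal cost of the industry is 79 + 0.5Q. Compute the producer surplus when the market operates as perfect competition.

PS = 100

Under competition P = MC: 129 − 2Q = 79 + 0.5Q ⇒ Q = 20, P = 89.
PS = P·Q − VC(Q) = 89·20 − (79·20 + ½·0.5·20²) = 100.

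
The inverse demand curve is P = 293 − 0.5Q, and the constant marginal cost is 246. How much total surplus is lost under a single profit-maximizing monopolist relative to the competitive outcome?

DWL = 552.25

Under competition P = MC = 246, so Q = (293 − 246)/0.5 = 94.
The monopolist equates marginal revenue to marginal cost: 293 − Q = 246, so Q = 47. From demand, P = 269.5.
DWL is the triangle between Q = 47 and Q = 94: ½·(94 − 47)·(269.5 − 246) = 552.25.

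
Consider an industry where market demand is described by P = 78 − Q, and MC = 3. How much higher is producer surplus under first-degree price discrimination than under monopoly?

Monopoly sets MR = MC: 78 − 2Q = 3 ⇒ Q = 37.5, P = 78 − 37.5 = 40.5.
PS = (40.5 − 3)·37.5 = 1406.25.
A perfectly discriminating monopolist sells every unit with P(Q) ≥ MC(Q), so output equals the competitive quantity Q = 75. Each buyer pays their reservation price, so CS = 0 and the firm captures all surplus.
PS = ½·(78 − 3)·75 = 2812.5.
Change in producer surplus: 2812.5 − 1406.25 = 1406.25.

Producer surplus rises by 1406.25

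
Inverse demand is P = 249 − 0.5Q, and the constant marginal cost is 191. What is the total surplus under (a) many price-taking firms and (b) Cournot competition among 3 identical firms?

Competition: TS = 3364; Cournot: TS = 3153.75

Competitive firms price at marginal cost: P = 191, giving Q = 116.
CS = ½·(249 − 191)·116 = 3364; PS = (191 − 191)·116 = 0; TS = 3364.
Cournot with 3 identical firms: the symmetric best-response condition is 249 − 2q = 191. Each firm produces q = 29, total output Q = 87, price P = 205.5.
CS = ½·(249 − 205.5)·87 = 1892.25; PS = (205.5 − 191)·87 = 1261.5; TS = 3153.75.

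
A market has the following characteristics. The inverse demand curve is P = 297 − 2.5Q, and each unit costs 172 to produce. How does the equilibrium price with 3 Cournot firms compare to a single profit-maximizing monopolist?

Cournot: P = 203.25; Monopoly: P = 234.5

With 3 symmetric Cournot firms, each firm's FOC gives 297 − 10q = 172, so q = 12.5, Q = 3·12.5 = 37.5, and P = 203.25.
Monopoly sets MR = MC: 297 − 5Q = 172 ⇒ Q = 25, P = 297 − 2.5·25 = 234.5.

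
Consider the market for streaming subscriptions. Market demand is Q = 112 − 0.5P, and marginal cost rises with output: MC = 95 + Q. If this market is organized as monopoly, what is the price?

Inverting demand: P = 224 − 2Q.
Monopoly sets MR = MC: 224 − 4Q = 95 + Q ⇒ Q = 25.8, P = 224 − 2·25.8 = 172.4.

P = 172.4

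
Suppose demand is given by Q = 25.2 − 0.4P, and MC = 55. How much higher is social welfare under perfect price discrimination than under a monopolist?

TS rises by 3.2

Inverting demand: P = 63 − 2.5Q.
A monopolist chooses Q where MR = MC. MR = 63 − 5Q; setting this equal to 55 gives Q = 1.6 and P = 59.
CS = ½·(63 − 59)·1.6 = 3.2; PS = (59 − 55)·1.6 = 6.4; TS = 9.6.
A perfectly discriminating monopolist sells every unit with P(Q) ≥ MC(Q), so output equals the competitive quantity Q = 3.2. Each buyer pays their reservation price, so CS = 0 and the firm captures all surplus.
TS = 12.8 (equal to competitive TS).
Change in social welfare: 12.8 − 9.6 = 3.2.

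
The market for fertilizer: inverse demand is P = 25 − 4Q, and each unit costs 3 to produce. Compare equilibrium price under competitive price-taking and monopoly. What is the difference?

Perfect competition: P = MC = 3, so 25 − 4Q = 3 and Q = 5.5.
A monopolist chooses Q where MR = MC. MR = 25 − 8Q; setting this equal to 3 gives Q = 2.75 and P = 14.
Change in equilibrium price: 14 − 3 = 11.

P rises by 11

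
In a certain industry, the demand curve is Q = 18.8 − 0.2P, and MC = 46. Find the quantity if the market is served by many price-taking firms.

Inverting demand: P = 94 − 5Q.
Competitive firms price at marginal cost: P = 46, giving Q = 9.6.

Q = 9.6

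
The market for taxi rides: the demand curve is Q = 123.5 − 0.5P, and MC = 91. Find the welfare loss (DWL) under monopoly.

DWL = 1521

Inverting demand: P = 247 − 2Q.
Competitive firms price at marginal cost: P = 91, giving Q = 78.
Monopoly sets MR = MC: 247 − 4Q = 91 ⇒ Q = 39, P = 247 − 2·39 = 169.
DWL is the triangle between Q = 39 and Q = 78: ½·(78 − 39)·(169 − 91) = 1521.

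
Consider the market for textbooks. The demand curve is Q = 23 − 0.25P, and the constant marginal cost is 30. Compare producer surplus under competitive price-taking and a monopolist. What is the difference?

Producer surplus rises by 240.25

Inverting demand: P = 92 − 4Q.
Under competition P = MC = 30, so Q = (92 − 30)/4 = 15.5.
PS = (30 − 30)·15.5 = 0.
The monopolist equates marginal revenue to marginal cost: 92 − 8Q = 30, so Q = 7.75. From demand, P = 61.
PS = (61 − 30)·7.75 = 240.25.
Change in producer surplus: 240.25 − 0 = 240.25.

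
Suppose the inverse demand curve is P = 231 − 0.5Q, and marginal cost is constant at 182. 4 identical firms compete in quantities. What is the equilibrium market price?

With 4 symmetric Cournot firms, each firm's FOC gives 231 − 2.5q = 182, so q = 19.6, Q = 4·19.6 = 78.4, and P = 191.8.

P = 191.8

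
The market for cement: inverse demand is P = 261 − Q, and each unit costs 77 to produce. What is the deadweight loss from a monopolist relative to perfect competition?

Under competition P = MC = 77, so Q = (261 − 77)/1 = 184.
A monopolist chooses Q where MR = MC. MR = 261 − 2Q; setting this equal to 77 gives Q = 92 and P = 169.
DWL is the triangle between Q = 92 and Q = 184: ½·(184 − 92)·(169 − 77) = 4232.

DWL = 4232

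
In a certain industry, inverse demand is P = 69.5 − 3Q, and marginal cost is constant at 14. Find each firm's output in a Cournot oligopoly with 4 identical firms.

q_i = 3.7

In a 4-firm Cournot equilibrium, symmetry and the first-order condition give q = (69.5 − 14)/(15) = 3.7. So Q = 14.8 and P = 25.1.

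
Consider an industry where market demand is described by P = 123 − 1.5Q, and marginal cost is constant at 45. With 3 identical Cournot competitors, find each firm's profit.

Cournot with 3 identical firms: the symmetric best-response condition is 123 − 6q = 45. Each firm produces q = 13, total output Q = 39, price P = 64.5.
Each firm's profit = (64.5 − 45)·13 = 253.5.

π_i = 253.5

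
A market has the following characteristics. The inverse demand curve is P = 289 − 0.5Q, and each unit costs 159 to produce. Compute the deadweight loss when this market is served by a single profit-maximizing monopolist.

DWL = 4225

Under competition P = MC = 159, so Q = (289 − 159)/0.5 = 260.
The monopolist equates marginal revenue to marginal cost: 289 − Q = 159, so Q = 130. From demand, P = 224.
DWL is the triangle between Q = 130 and Q = 260: ½·(260 − 130)·(224 − 159) = 4225.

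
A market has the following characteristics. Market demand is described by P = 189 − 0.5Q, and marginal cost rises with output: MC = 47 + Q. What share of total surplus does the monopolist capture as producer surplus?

Monopoly sets MR = MC: 189 − Q = 47 + Q ⇒ Q = 71, P = 189 − 0.5·71 = 153.5.
CS = ½·(189 − 153.5)·71 = 1260.25.
PS = P·Q − VC(Q) = 153.5·71 − (47·71 + ½·1·71²) = 5041.
Share captured = PS/TS = 5041/6301.25 = 0.8.

PS/TS = 0.8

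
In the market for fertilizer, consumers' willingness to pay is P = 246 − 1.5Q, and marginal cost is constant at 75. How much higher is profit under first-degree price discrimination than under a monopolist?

Profit rises by 4873.5

The monopolist equates marginal revenue to marginal cost: 246 − 3Q = 75, so Q = 57. From demand, P = 160.5.
Profit = (160.5 − 75)·57 = 4873.5.
A perfectly discriminating monopolist sells every unit with P(Q) ≥ MC(Q), so output equals the competitive quantity Q = 114. Each buyer pays their reservation price, so CS = 0 and the firm captures all surplus.
PS equals the full surplus area, 9747. Profit = 9747 = 9747.
Change in profit: 9747 − 4873.5 = 4873.5.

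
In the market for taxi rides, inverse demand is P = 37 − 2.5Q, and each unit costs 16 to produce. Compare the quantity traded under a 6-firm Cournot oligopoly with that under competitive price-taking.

In a 6-firm Cournot equilibrium, symmetry and the first-order condition give q = (37 − 16)/(17.5) = 1.2. So Q = 7.2 and P = 19.
Competitive firms price at marginal cost: P = 16, giving Q = 8.4.

Cournot: Q = 7.2; Competition: Q = 8.4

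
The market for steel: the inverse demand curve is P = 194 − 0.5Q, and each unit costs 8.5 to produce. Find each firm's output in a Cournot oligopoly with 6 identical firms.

Cournot with 6 identical firms: the symmetric best-response condition is 194 − 3.5q = 8.5. Each firm produces q = 53, total output Q = 318, price P = 35.

q_i = 53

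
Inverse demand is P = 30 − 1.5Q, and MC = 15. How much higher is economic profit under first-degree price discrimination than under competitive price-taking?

π rises by 75

Competitive firms price at marginal cost: P = 15, giving Q = 10.
Profit = (15 − 15)·10 = 0.
With perfect price discrimination, output is the efficient level Q = 10 (where demand meets MC), but every buyer pays their willingness to pay: CS = 0 and PS = total surplus.
PS equals the full surplus area, 75. Profit = 75 = 75.
Change in economic profit: 75 − 0 = 75.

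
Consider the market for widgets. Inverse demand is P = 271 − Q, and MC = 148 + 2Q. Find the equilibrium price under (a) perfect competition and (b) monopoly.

Competition: P = 230; Monopoly: P = 240.25

Competitive equilibrium sets price equal to marginal cost: 271 − Q = 148 + 2Q, so Q = 41 and P = 230.
Monopoly sets MR = MC: 271 − 2Q = 148 + 2Q ⇒ Q = 30.75, P = 271 − 30.75 = 240.25.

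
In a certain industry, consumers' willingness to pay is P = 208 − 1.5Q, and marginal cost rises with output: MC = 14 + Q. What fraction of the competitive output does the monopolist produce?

A monopolist chooses Q where MR = MC. MR = 208 − 3Q; setting this equal to 14 + Q gives Q = 48.5 and P = 135.25.
Competitive equilibrium sets price equal to marginal cost: 208 − 1.5Q = 14 + Q, so Q = 77.6 and P = 91.6.
Ratio Q_m/Q_c = 48.5/77.6 = 0.625.

Q_m/Q_c = 0.625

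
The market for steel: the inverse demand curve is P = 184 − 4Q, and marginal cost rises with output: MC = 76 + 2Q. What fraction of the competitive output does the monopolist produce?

Q_m/Q_c = 0.6

Monopoly sets MR = MC: 184 − 8Q = 76 + 2Q ⇒ Q = 10.8, P = 184 − 4·10.8 = 140.8.
Under competition P = MC: 184 − 4Q = 76 + 2Q ⇒ Q = 18, P = 112.
Ratio Q_m/Q_c = 10.8/18 = 0.6.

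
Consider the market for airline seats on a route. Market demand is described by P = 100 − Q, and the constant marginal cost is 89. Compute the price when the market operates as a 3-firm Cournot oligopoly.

P = 91.75

With 3 symmetric Cournot firms, each firm's FOC gives 100 − 4q = 89, so q = 2.75, Q = 3·2.75 = 8.25, and P = 91.75.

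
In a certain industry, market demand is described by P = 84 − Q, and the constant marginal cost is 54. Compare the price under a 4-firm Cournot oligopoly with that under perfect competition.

In a 4-firm Cournot equilibrium, symmetry and the first-order condition give q = (84 − 54)/(5) = 6. So Q = 24 and P = 60.
Under competition P = MC = 54, so Q = (84 − 54)/1 = 30.

Cournot: P = 60; Competition: P = 54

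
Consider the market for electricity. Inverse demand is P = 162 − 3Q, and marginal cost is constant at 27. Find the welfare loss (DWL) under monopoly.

DWL = 759.375

Under competition P = MC = 27, so Q = (162 − 27)/3 = 45.
A monopolist chooses Q where MR = MC. MR = 162 − 6Q; setting this equal to 27 gives Q = 22.5 and P = 94.5.
DWL is the triangle between Q = 22.5 and Q = 45: ½·(45 − 22.5)·(94.5 − 27) = 759.375.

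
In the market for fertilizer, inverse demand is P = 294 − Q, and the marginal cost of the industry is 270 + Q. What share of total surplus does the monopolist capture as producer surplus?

A monopolist chooses Q where MR = MC. MR = 294 − 2Q; setting this equal to 270 + Q gives Q = 8 and P = 286.
CS = ½·(294 − 286)·8 = 32.
PS = P·Q − VC(Q) = 286·8 − (270·8 + ½·1·8²) = 96.
Share captured = PS/TS = 96/128 = 0.75.

PS/TS = 0.75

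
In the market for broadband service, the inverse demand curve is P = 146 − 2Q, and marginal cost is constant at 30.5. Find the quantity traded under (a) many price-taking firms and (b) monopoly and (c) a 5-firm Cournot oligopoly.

Competition: Q = 57.75; Monopoly: Q = 28.875; Cournot: Q = 48.125

Under competition P = MC = 30.5, so Q = (146 − 30.5)/2 = 57.75.
The monopolist equates marginal revenue to marginal cost: 146 − 4Q = 30.5, so Q = 28.875. From demand, P = 88.25.
Cournot with 5 identical firms: the symmetric best-response condition is 146 − 12q = 30.5. Each firm produces q = 9.625, total output Q = 48.125, price P = 49.75.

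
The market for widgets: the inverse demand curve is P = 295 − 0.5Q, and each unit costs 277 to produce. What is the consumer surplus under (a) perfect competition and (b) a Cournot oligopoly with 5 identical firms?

Competition: CS = 324; Cournot: CS = 225

Under competition P = MC = 277, so Q = (295 − 277)/0.5 = 36.
CS = ½·(295 − 277)·36 = 324.
In a 5-firm Cournot equilibrium, symmetry and the first-order condition give q = (295 − 277)/(3) = 6. So Q = 30 and P = 280.
CS = ½·(295 − 280)·30 = 225.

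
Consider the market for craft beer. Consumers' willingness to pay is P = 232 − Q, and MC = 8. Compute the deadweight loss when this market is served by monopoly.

Under competition P = MC = 8, so Q = (232 − 8)/1 = 224.
A monopolist chooses Q where MR = MC. MR = 232 − 2Q; setting this equal to 8 gives Q = 112 and P = 120.
DWL is the triangle between Q = 112 and Q = 224: ½·(224 − 112)·(120 − 8) = 6272.

DWL = 6272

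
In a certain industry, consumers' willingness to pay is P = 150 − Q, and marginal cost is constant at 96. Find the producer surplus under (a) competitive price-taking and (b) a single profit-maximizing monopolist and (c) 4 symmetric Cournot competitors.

Competition: PS = 0; Monopoly: PS = 729; Cournot: PS = 466.56

Under competition P = MC = 96, so Q = (150 − 96)/1 = 54.
PS = (96 − 96)·54 = 0.
A monopolist chooses Q where MR = MC. MR = 150 − 2Q; setting this equal to 96 gives Q = 27 and P = 123.
PS = (123 − 96)·27 = 729.
With 4 symmetric Cournot firms, each firm's FOC gives 150 − 5q = 96, so q = 10.8, Q = 4·10.8 = 43.2, and P = 106.8.
PS = (106.8 − 96)·43.2 = 466.56.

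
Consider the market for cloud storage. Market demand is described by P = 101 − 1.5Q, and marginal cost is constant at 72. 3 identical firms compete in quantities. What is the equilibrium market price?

P = 79.25

In a 3-firm Cournot equilibrium, symmetry and the first-order condition give q = (101 − 72)/(6) = 29/6. So Q = 14.5 and P = 79.25.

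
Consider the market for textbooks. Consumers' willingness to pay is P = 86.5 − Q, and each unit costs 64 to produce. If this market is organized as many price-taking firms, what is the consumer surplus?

Perfect competition: P = MC = 64, so 86.5 − Q = 64 and Q = 22.5.
CS = ½·(86.5 − 64)·22.5 = 253.125.

CS = 253.125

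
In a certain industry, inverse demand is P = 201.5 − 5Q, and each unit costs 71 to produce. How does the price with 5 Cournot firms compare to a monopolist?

Cournot: P = 92.75; Monopoly: P = 136.25

With 5 symmetric Cournot firms, each firm's FOC gives 201.5 − 30q = 71, so q = 4.35, Q = 5·4.35 = 21.75, and P = 92.75.
Monopoly sets MR = MC: 201.5 − 10Q = 71 ⇒ Q = 13.05, P = 201.5 − 5·13.05 = 136.25.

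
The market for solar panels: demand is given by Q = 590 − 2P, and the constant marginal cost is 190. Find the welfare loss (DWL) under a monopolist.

DWL = 2756.25

Inverting demand: P = 295 − 0.5Q.
Competitive firms price at marginal cost: P = 190, giving Q = 210.
The monopolist equates marginal revenue to marginal cost: 295 − Q = 190, so Q = 105. From demand, P = 242.5.
DWL is the triangle between Q = 105 and Q = 210: ½·(210 − 105)·(242.5 − 190) = 2756.25.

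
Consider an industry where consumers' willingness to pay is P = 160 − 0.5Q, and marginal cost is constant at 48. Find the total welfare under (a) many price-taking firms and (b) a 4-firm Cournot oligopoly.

Competition: TS = 12544; Cournot: TS = 12042.24

Perfect competition: P = MC = 48, so 160 − 0.5Q = 48 and Q = 224.
CS = ½·(160 − 48)·224 = 12544; PS = (48 − 48)·224 = 0; TS = 12544.
Cournot with 4 identical firms: the symmetric best-response condition is 160 − 2.5q = 48. Each firm produces q = 44.8, total output Q = 179.2, price P = 70.4.
CS = ½·(160 − 70.4)·179.2 = 8028.16; PS = (70.4 − 48)·179.2 = 4014.08; TS = 12042.24.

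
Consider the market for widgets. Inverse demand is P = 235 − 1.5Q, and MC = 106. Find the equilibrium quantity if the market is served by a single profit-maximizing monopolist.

Q = 43

Monopoly sets MR = MC: 235 − 3Q = 106 ⇒ Q = 43, P = 235 − 1.5·43 = 170.5.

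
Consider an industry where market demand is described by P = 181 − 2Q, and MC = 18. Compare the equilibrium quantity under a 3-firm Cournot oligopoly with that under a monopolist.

Cournot with 3 identical firms: the symmetric best-response condition is 181 − 8q = 18. Each firm produces q = 20.375, total output Q = 61.125, price P = 58.75.
Monopoly sets MR = MC: 181 − 4Q = 18 ⇒ Q = 40.75, P = 181 − 2·40.75 = 99.5.

Cournot: Q = 61.125; Monopoly: Q = 40.75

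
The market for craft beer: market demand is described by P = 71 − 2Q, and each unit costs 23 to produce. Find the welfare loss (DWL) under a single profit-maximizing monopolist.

DWL = 144

Perfect competition: P = MC = 23, so 71 − 2Q = 23 and Q = 24.
The monopolist equates marginal revenue to marginal cost: 71 − 4Q = 23, so Q = 12. From demand, P = 47.
DWL is the triangle between Q = 12 and Q = 24: ½·(24 − 12)·(47 − 23) = 144.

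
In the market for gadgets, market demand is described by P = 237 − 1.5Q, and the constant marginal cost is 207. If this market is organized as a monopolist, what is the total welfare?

The monopolist equates marginal revenue to marginal cost: 237 − 3Q = 207, so Q = 10. From demand, P = 222.
CS = ½·(237 − 222)·10 = 75; PS = (222 − 207)·10 = 150; TS = 225.

TS = 225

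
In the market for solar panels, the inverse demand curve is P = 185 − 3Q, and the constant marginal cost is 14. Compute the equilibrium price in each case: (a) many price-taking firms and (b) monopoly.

Competition: P = 14; Monopoly: P = 99.5

Under competition P = MC = 14, so Q = (185 − 14)/3 = 57.
A monopolist chooses Q where MR = MC. MR = 185 − 6Q; setting this equal to 14 gives Q = 28.5 and P = 99.5.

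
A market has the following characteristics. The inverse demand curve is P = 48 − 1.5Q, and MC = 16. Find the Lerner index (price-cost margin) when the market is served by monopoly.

Lerner index = 0.5

The monopolist equates marginal revenue to marginal cost: 48 − 3Q = 16, so Q = 32/3. From demand, P = 32.
Lerner index = (P − MC)/P = (32 − 16)/32 = 0.5.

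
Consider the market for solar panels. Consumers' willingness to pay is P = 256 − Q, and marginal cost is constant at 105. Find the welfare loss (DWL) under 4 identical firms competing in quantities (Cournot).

DWL = 456.02

Perfect competition: P = MC = 105, so 256 − Q = 105 and Q = 151.
With 4 symmetric Cournot firms, each firm's FOC gives 256 − 5q = 105, so q = 30.2, Q = 4·30.2 = 120.8, and P = 135.2.
DWL is the triangle between Q = 120.8 and Q = 151: ½·(151 − 120.8)·(135.2 − 105) = 456.02.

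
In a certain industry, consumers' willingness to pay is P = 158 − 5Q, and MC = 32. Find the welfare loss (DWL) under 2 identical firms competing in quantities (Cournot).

Under competition P = MC = 32, so Q = (158 − 32)/5 = 25.2.
Cournot with 2 identical firms: the symmetric best-response condition is 158 − 15q = 32. Each firm produces q = 8.4, total output Q = 16.8, price P = 74.
DWL is the triangle between Q = 16.8 and Q = 25.2: ½·(25.2 − 16.8)·(74 − 32) = 176.4.

DWL = 176.4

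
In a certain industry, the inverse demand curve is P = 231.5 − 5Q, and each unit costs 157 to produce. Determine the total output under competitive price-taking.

Under competition P = MC = 157, so Q = (231.5 − 157)/5 = 14.9.

Q = 14.9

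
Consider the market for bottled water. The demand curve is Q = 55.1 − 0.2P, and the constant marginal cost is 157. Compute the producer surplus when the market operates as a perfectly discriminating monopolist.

Inverting demand: P = 275.5 − 5Q.
Under first-degree price discrimination the firm charges each unit its demand price and produces up to where P = MC, i.e. Q = 23.7. Consumer surplus is zero; producer surplus equals total surplus.
PS = ½·(275.5 − 157)·23.7 = 1404.225.

PS = 1404.225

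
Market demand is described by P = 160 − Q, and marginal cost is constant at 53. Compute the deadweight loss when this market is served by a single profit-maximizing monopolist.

Competitive firms price at marginal cost: P = 53, giving Q = 107.
A monopolist chooses Q where MR = MC. MR = 160 − 2Q; setting this equal to 53 gives Q = 53.5 and P = 106.5.
DWL is the triangle between Q = 53.5 and Q = 107: ½·(107 − 53.5)·(106.5 − 53) = 1431.125.

DWL = 1431.125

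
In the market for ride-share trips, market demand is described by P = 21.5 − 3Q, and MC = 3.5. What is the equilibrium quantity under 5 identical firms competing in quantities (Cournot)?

Q = 5

Cournot with 5 identical firms: the symmetric best-response condition is 21.5 − 18q = 3.5. Each firm produces q = 1, total output Q = 5, price P = 6.5.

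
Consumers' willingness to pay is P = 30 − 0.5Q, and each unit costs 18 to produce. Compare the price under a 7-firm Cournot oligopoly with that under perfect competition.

With 7 symmetric Cournot firms, each firm's FOC gives 30 − 4q = 18, so q = 3, Q = 7·3 = 21, and P = 19.5.
Competitive firms price at marginal cost: P = 18, giving Q = 24.

Cournot: P = 19.5; Competition: P = 18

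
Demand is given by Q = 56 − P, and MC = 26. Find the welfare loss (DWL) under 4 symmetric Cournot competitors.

Inverting demand: P = 56 − Q.
Perfect competition: P = MC = 26, so 56 − Q = 26 and Q = 30.
In a 4-firm Cournot equilibrium, symmetry and the first-order condition give q = (56 − 26)/(5) = 6. So Q = 24 and P = 32.
DWL is the triangle between Q = 24 and Q = 30: ½·(30 − 24)·(32 − 26) = 18.

DWL = 18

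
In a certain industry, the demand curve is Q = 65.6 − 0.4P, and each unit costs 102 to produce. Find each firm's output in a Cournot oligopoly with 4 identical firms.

q_i = 4.96

Inverting demand: P = 164 − 2.5Q.
In a 4-firm Cournot equilibrium, symmetry and the first-order condition give q = (164 − 102)/(12.5) = 4.96. So Q = 19.84 and P = 114.4.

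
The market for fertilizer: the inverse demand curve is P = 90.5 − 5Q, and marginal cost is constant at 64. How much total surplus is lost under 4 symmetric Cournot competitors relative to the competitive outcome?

Competitive firms price at marginal cost: P = 64, giving Q = 5.3.
Cournot with 4 identical firms: the symmetric best-response condition is 90.5 − 25q = 64. Each firm produces q = 1.06, total output Q = 4.24, price P = 69.3.
DWL is the triangle between Q = 4.24 and Q = 5.3: ½·(5.3 − 4.24)·(69.3 − 64) = 2.809.

DWL = 2.809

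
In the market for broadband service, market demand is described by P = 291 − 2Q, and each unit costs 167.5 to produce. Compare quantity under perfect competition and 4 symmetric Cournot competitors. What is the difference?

Perfect competition: P = MC = 167.5, so 291 − 2Q = 167.5 and Q = 61.75.
In a 4-firm Cournot equilibrium, symmetry and the first-order condition give q = (291 − 167.5)/(10) = 12.35. So Q = 49.4 and P = 192.2.
Change in quantity: 49.4 − 61.75 = −12.35.

Quantity falls by 12.35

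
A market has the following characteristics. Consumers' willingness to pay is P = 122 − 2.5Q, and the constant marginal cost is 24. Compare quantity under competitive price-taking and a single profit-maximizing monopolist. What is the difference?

Perfect competition: P = MC = 24, so 122 − 2.5Q = 24 and Q = 39.2.
Monopoly sets MR = MC: 122 − 5Q = 24 ⇒ Q = 19.6, P = 122 − 2.5·19.6 = 73.
Change in quantity: 19.6 − 39.2 = −19.6.

Q falls by 19.6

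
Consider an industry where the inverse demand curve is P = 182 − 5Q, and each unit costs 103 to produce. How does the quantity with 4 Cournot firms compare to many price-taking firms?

Cournot: Q = 12.64; Competition: Q = 15.8

With 4 symmetric Cournot firms, each firm's FOC gives 182 − 25q = 103, so q = 3.16, Q = 4·3.16 = 12.64, and P = 118.8.
Perfect competition: P = MC = 103, so 182 − 5Q = 103 and Q = 15.8.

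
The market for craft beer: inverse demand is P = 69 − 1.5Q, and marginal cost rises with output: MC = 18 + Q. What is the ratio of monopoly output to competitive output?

Monopoly sets MR = MC: 69 − 3Q = 18 + Q ⇒ Q = 12.75, P = 69 − 1.5·12.75 = 49.875.
Competitive equilibrium sets price equal to marginal cost: 69 − 1.5Q = 18 + Q, so Q = 20.4 and P = 38.4.
Ratio Q_m/Q_c = 12.75/20.4 = 0.625.

Q_m/Q_c = 0.625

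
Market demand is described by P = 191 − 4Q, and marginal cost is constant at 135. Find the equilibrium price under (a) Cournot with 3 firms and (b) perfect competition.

Cournot: P = 149; Competition: P = 135

Cournot with 3 identical firms: the symmetric best-response condition is 191 − 16q = 135. Each firm produces q = 3.5, total output Q = 10.5, price P = 149.
Under competition P = MC = 135, so Q = (191 − 135)/4 = 14.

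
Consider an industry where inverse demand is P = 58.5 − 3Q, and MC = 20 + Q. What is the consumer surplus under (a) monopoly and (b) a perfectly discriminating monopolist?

Monopoly: CS = 45.375; Perfect PD: CS = 0

Monopoly sets MR = MC: 58.5 − 6Q = 20 + Q ⇒ Q = 5.5, P = 58.5 − 3·5.5 = 42.
CS = ½·(58.5 − 42)·5.5 = 45.375.
A perfectly discriminating monopolist sells every unit with P(Q) ≥ MC(Q), so output equals the competitive quantity Q = 9.625. Each buyer pays their reservation price, so CS = 0 and the firm captures all surplus.
CS = 0.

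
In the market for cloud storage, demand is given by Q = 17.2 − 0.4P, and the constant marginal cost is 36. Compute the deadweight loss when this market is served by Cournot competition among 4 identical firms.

Inverting demand: P = 43 − 2.5Q.
Competitive firms price at marginal cost: P = 36, giving Q = 2.8.
With 4 symmetric Cournot firms, each firm's FOC gives 43 − 12.5q = 36, so q = 0.56, Q = 4·0.56 = 2.24, and P = 37.4.
DWL is the triangle between Q = 2.24 and Q = 2.8: ½·(2.8 − 2.24)·(37.4 − 36) = 0.392.

DWL = 0.392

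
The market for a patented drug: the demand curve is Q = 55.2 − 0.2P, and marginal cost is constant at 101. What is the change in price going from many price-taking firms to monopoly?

Price rises by 87.5

Inverting demand: P = 276 − 5Q.
Competitive firms price at marginal cost: P = 101, giving Q = 35.
The monopolist equates marginal revenue to marginal cost: 276 − 10Q = 101, so Q = 17.5. From demand, P = 188.5.
Change in price: 188.5 − 101 = 87.5.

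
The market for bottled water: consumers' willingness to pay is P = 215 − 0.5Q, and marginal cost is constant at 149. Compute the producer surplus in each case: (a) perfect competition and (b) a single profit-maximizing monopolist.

Competition: PS = 0; Monopoly: PS = 2178

Perfect competition: P = MC = 149, so 215 − 0.5Q = 149 and Q = 132.
PS = (149 − 149)·132 = 0.
The monopolist equates marginal revenue to marginal cost: 215 − Q = 149, so Q = 66. From demand, P = 182.
PS = (182 − 149)·66 = 2178.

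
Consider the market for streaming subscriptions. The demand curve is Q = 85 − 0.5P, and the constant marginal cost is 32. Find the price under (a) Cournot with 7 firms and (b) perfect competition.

Inverting demand: P = 170 − 2Q.
Cournot with 7 identical firms: the symmetric best-response condition is 170 − 16q = 32. Each firm produces q = 8.625, total output Q = 60.375, price P = 49.25.
Competitive firms price at marginal cost: P = 32, giving Q = 69.

Cournot: P = 49.25; Competition: P = 32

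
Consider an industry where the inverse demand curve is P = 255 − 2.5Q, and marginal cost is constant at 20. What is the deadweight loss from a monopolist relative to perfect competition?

DWL = 2761.25

Under competition P = MC = 20, so Q = (255 − 20)/2.5 = 94.
Monopoly sets MR = MC: 255 − 5Q = 20 ⇒ Q = 47, P = 255 − 2.5·47 = 137.5.
DWL is the triangle between Q = 47 and Q = 94: ½·(94 − 47)·(137.5 − 20) = 2761.25.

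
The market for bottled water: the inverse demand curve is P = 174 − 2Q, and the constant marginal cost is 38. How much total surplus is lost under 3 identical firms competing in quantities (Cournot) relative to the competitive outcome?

DWL = 289

Perfect competition: P = MC = 38, so 174 − 2Q = 38 and Q = 68.
Cournot with 3 identical firms: the symmetric best-response condition is 174 − 8q = 38. Each firm produces q = 17, total output Q = 51, price P = 72.
DWL is the triangle between Q = 51 and Q = 68: ½·(68 − 51)·(72 − 38) = 289.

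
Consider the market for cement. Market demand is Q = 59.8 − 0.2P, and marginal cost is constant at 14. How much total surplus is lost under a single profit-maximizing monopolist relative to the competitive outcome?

DWL = 2030.625

Inverting demand: P = 299 − 5Q.
Perfect competition: P = MC = 14, so 299 − 5Q = 14 and Q = 57.
The monopolist equates marginal revenue to marginal cost: 299 − 10Q = 14, so Q = 28.5. From demand, P = 156.5.
DWL is the triangle between Q = 28.5 and Q = 57: ½·(57 − 28.5)·(156.5 − 14) = 2030.625.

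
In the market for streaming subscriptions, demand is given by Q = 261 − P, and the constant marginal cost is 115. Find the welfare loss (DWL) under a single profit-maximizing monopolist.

DWL = 2664.5

Inverting demand: P = 261 − Q.
Under competition P = MC = 115, so Q = (261 − 115)/1 = 146.
A monopolist chooses Q where MR = MC. MR = 261 − 2Q; setting this equal to 115 gives Q = 73 and P = 188.
DWL is the triangle between Q = 73 and Q = 146: ½·(146 − 73)·(188 − 115) = 2664.5.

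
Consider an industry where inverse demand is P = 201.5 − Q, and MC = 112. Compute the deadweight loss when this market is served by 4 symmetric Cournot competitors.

Perfect competition: P = MC = 112, so 201.5 − Q = 112 and Q = 89.5.
In a 4-firm Cournot equilibrium, symmetry and the first-order condition give q = (201.5 − 112)/(5) = 17.9. So Q = 71.6 and P = 129.9.
DWL is the triangle between Q = 71.6 and Q = 89.5: ½·(89.5 − 71.6)·(129.9 − 112) = 160.205.

DWL = 160.205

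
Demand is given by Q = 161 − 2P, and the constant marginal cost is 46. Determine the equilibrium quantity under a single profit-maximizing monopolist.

Q = 34.5

Inverting demand: P = 80.5 − 0.5Q.
A monopolist chooses Q where MR = MC. MR = 80.5 − Q; setting this equal to 46 gives Q = 34.5 and P = 63.25.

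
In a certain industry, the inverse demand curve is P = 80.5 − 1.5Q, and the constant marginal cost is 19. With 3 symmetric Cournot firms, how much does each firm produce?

q_i = 10.25

With 3 symmetric Cournot firms, each firm's FOC gives 80.5 − 6q = 19, so q = 10.25, Q = 3·10.25 = 30.75, and P = 34.375.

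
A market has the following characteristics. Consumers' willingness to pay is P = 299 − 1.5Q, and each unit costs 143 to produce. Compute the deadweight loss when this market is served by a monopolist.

DWL = 2028

Competitive firms price at marginal cost: P = 143, giving Q = 104.
The monopolist equates marginal revenue to marginal cost: 299 − 3Q = 143, so Q = 52. From demand, P = 221.
DWL is the triangle between Q = 52 and Q = 104: ½·(104 − 52)·(221 − 143) = 2028.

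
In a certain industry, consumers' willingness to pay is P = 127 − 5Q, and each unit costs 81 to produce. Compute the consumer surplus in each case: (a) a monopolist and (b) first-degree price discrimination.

Monopoly sets MR = MC: 127 − 10Q = 81 ⇒ Q = 4.6, P = 127 − 5·4.6 = 104.
CS = ½·(127 − 104)·4.6 = 52.9.
A perfectly discriminating monopolist sells every unit with P(Q) ≥ MC(Q), so output equals the competitive quantity Q = 9.2. Each buyer pays their reservation price, so CS = 0 and the firm captures all surplus.
CS = 0.

Monopoly: CS = 52.9; Perfect PD: CS = 0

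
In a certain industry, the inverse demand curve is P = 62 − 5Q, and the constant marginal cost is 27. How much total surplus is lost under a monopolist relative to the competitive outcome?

Competitive firms price at marginal cost: P = 27, giving Q = 7.
A monopolist chooses Q where MR = MC. MR = 62 − 10Q; setting this equal to 27 gives Q = 3.5 and P = 44.5.
DWL is the triangle between Q = 3.5 and Q = 7: ½·(7 − 3.5)·(44.5 − 27) = 30.625.

DWL = 30.625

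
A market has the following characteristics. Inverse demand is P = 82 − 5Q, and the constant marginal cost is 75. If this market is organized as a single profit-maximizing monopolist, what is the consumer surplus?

A monopolist chooses Q where MR = MC. MR = 82 − 10Q; setting this equal to 75 gives Q = 0.7 and P = 78.5.
CS = ½·(82 − 78.5)·0.7 = 1.225.

CS = 1.225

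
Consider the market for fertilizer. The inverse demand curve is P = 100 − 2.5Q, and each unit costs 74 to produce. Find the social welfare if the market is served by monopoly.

TS = 101.4

A monopolist chooses Q where MR = MC. MR = 100 − 5Q; setting this equal to 74 gives Q = 5.2 and P = 87.
CS = ½·(100 − 87)·5.2 = 33.8; PS = (87 − 74)·5.2 = 67.6; TS = 101.4.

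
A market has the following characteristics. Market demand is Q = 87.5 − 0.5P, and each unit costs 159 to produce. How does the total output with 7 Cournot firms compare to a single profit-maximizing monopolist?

Inverting demand: P = 175 − 2Q.
Cournot with 7 identical firms: the symmetric best-response condition is 175 − 16q = 159. Each firm produces q = 1, total output Q = 7, price P = 161.
A monopolist chooses Q where MR = MC. MR = 175 − 4Q; setting this equal to 159 gives Q = 4 and P = 167.

Cournot: Q = 7; Monopoly: Q = 4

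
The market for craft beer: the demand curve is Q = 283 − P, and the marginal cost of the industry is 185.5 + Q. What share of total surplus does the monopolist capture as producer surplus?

Inverting demand: P = 283 − Q.
Monopoly sets MR = MC: 283 − 2Q = 185.5 + Q ⇒ Q = 32.5, P = 283 − 32.5 = 250.5.
CS = ½·(283 − 250.5)·32.5 = 528.125.
PS = P·Q − VC(Q) = 250.5·32.5 − (185.5·32.5 + ½·1·32.5²) = 1584.375.
Share captured = PS/TS = 1584.375/2112.5 = 0.75.

PS/TS = 0.75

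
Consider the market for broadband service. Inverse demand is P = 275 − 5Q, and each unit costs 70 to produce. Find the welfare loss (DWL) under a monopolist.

Perfect competition: P = MC = 70, so 275 − 5Q = 70 and Q = 41.
A monopolist chooses Q where MR = MC. MR = 275 − 10Q; setting this equal to 70 gives Q = 20.5 and P = 172.5.
DWL is the triangle between Q = 20.5 and Q = 41: ½·(41 − 20.5)·(172.5 − 70) = 1050.625.

DWL = 1050.625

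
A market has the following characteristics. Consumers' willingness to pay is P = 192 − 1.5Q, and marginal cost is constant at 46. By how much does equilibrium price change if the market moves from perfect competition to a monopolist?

Competitive firms price at marginal cost: P = 46, giving Q = 292/3.
Monopoly sets MR = MC: 192 − 3Q = 46 ⇒ Q = 146/3, P = 192 − 1.5·146/3 = 119.
Change in equilibrium price: 119 − 46 = 73.

P rises by 73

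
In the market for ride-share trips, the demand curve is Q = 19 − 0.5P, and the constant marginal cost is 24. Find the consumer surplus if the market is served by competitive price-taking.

CS = 49

Inverting demand: P = 38 − 2Q.
Under competition P = MC = 24, so Q = (38 − 24)/2 = 7.
CS = ½·(38 − 24)·7 = 49.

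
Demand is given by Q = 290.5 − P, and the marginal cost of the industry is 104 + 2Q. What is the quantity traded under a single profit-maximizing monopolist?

Q = 46.625

Inverting demand: P = 290.5 − Q.
The monopolist equates marginal revenue to marginal cost: 290.5 − 2Q = 104 + 2Q, so Q = 46.625. From demand, P = 243.875.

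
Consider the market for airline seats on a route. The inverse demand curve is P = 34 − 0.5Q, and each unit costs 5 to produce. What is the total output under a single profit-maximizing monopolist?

Q = 29

Monopoly sets MR = MC: 34 − Q = 5 ⇒ Q = 29, P = 34 − 0.5·29 = 19.5.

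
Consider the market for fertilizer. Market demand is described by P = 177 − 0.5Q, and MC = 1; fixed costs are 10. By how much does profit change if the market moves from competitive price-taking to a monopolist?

Perfect competition: P = MC = 1, so 177 − 0.5Q = 1 and Q = 352.
Profit = (1 − 1)·352 − 10 = −10.
Monopoly sets MR = MC: 177 − Q = 1 ⇒ Q = 176, P = 177 − 0.5·176 = 89.
Profit = (89 − 1)·176 − 10 = 15478.
Change in profit: 15478 − −10 = 15488.

π rises by 15488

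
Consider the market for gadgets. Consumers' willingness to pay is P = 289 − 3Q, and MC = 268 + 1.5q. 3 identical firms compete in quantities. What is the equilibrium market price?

With 3 symmetric Cournot firms, each firm's FOC gives 289 − 12q = 268 + 1.5q, so q = 14/9, Q = 3·14/9 = 14/3, and P = 275.

P = 275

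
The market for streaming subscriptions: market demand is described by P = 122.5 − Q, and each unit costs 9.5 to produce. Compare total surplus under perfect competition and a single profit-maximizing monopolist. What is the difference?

Under competition P = MC = 9.5, so Q = (122.5 − 9.5)/1 = 113.
CS = ½·(122.5 − 9.5)·113 = 6384.5; PS = (9.5 − 9.5)·113 = 0; TS = 6384.5.
A monopolist chooses Q where MR = MC. MR = 122.5 − 2Q; setting this equal to 9.5 gives Q = 56.5 and P = 66.
CS = ½·(122.5 − 66)·56.5 = 1596.125; PS = (66 − 9.5)·56.5 = 3192.25; TS = 4788.375.
Change in total surplus: 4788.375 − 6384.5 = −1596.125.

Total surplus falls by 1596.125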